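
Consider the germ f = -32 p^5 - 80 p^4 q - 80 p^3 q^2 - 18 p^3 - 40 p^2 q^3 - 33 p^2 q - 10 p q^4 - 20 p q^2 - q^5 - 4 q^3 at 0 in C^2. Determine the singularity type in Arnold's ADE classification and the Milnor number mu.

The Hessian of f at 0 has rank 0. Corank 2; j^3 = -(2*p + q)*(3*p + 2*q)^2 has shape L^2 M (L != M), so D-series; mu = 6 gives D_6.

Type D_6, Milnor number mu = 6.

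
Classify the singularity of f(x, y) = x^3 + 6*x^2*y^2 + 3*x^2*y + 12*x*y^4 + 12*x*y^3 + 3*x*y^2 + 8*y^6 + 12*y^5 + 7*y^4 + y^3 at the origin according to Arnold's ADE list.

E_{6}

The Hessian of f at 0 has rank 0. Corank 2; j^3 = (x + y)^3 is a perfect cube, so E-series; the 4-jet and mu = 6 give E_6.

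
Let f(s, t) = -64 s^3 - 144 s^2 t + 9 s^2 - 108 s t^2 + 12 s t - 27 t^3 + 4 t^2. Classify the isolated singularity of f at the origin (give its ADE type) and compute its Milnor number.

The Hessian of f at 0 has rank 1. Corank 1: A-series; mu = 2 gives A_2.

Type A_2, Milnor number mu = 2.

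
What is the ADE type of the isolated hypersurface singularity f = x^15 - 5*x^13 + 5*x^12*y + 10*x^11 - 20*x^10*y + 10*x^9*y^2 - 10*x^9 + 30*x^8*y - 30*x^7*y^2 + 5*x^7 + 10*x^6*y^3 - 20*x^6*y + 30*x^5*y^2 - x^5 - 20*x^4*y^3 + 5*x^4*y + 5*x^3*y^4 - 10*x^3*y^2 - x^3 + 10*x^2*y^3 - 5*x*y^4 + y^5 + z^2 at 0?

The Hessian of f at 0 has rank 1. Corank 2; j^3 = -x^3 is a perfect cube, so E-series; the 5-jet and mu = 8 give E_8.

E8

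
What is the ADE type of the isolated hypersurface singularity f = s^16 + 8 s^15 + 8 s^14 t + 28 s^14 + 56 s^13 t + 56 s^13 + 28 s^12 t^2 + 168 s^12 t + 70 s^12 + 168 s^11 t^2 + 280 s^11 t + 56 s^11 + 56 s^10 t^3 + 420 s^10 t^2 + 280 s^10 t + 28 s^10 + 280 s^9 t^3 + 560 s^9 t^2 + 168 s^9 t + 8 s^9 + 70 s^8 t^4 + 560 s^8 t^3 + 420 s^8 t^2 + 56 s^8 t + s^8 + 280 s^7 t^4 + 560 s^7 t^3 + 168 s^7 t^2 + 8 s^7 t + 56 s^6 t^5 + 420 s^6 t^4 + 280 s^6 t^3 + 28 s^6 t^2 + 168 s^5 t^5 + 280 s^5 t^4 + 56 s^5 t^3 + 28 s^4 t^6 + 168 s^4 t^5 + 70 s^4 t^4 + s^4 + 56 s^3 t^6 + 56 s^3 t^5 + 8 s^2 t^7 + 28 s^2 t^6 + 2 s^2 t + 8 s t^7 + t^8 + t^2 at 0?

The Hessian of f at 0 has rank 1. Corank 1: A-series; mu = 7 gives A_7.

A_7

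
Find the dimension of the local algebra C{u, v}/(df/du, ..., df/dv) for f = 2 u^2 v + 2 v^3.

4

The Hessian of f at 0 is [[0, 0], [0, 0]] with rank 0, so corank 2. A Groebner basis of the Jacobian ideal J(f) in C{u,v} is {v^3, u^2 + 3*v^2, u*v}; counting standard monomials gives mu = 4. Corank 2; j^3 = 2*v*(u^2 + v^2) splits into three distinct lines over C (the quadratic factor has nonzero discriminant), so D_4.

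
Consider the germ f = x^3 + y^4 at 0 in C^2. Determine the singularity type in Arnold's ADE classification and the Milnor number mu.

The Hessian of f at 0 has rank 0. Corank 2; j^3 = x^3 is a perfect cube, so E-series; the 4-jet and mu = 6 give E_6.

Type E6, Milnor number mu = 6.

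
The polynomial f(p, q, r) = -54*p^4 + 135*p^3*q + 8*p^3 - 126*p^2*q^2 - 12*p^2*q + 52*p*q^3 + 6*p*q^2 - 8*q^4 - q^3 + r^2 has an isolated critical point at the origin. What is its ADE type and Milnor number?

Type E_7, Milnor number mu = 7.

The Hessian of f at 0 is [[0, 0, 0], [0, 0, 0], [0, 0, 2]] with rank 1, so corank 2. A Groebner basis of the Jacobian ideal J(f) in C{p,q,r} is {256*p^2/3 - 256*p*q/3 + q^4 + 8*q^3/9 + 64*q^2/3, p^3 - 28*p^2/3 + 28*p*q/3 - 2*q^3/9 - 7*q^2/3, p^2*q - 104*p^2/9 + 104*p*q/9 - 10*q^3/27 - 26*q^2/9, -32*p^2/3 + p*q^2 + 32*p*q/3 - 11*q^3/18 - 8*q^2/3, r}; counting standard monomials gives mu = 7. Corank 2; j^3 = (2*p - q)^3 is a perfect cube, so E-series; the 4-jet and mu = 7 give E_7.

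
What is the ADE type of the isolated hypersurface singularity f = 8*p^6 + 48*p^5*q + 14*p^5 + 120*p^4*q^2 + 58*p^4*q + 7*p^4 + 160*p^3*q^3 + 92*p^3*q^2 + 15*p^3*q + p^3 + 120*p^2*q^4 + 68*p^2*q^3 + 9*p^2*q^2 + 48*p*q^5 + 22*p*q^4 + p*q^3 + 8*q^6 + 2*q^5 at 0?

The Hessian of f at 0 has rank 0. Corank 2; j^3 = p^3 is a perfect cube, so E-series; the 4-jet and mu = 7 give E_7.

E_7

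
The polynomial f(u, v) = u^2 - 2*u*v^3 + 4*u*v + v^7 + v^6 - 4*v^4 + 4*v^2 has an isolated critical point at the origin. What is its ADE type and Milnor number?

Type A6, Milnor number mu = 6.

The Hessian of f at 0 is [[2, 4], [4, 8]] with rank 1, so corank 1. A Groebner basis of the Jacobian ideal J(f) in C{u,v} is {-u + v^3 - 2*v, u^2 + 4*u*v + 4*v^2}; counting standard monomials gives mu = 6. Corank 1: A-series; mu = 6 gives A_6.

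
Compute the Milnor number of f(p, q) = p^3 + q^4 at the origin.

The Hessian of f at 0 has rank 0. Corank 2; j^3 = p^3 is a perfect cube, so E-series; the 4-jet and mu = 6 give E_6.

6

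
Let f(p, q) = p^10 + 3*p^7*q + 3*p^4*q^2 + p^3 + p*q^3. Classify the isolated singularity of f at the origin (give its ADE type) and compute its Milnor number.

The Hessian of f at 0 has rank 0. Corank 2; j^3 = p^3 is a perfect cube, so E-series; the 4-jet and mu = 7 give E_7.

Type E_{7}, Milnor number mu = 7.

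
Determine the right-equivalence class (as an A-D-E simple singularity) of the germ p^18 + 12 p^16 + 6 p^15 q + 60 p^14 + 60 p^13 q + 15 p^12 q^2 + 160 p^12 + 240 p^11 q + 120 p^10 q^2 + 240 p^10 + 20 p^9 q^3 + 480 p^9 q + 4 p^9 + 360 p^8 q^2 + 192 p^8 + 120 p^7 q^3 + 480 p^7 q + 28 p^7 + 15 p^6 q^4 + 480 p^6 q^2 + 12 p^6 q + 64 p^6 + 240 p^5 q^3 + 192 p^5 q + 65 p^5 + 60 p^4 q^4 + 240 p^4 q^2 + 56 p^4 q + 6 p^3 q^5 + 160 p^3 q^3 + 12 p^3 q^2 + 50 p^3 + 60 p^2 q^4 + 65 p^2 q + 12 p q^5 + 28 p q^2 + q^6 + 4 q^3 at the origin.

D7

The Hessian of f at 0 has rank 0. Corank 2; j^3 = (2*p + q)*(5*p + 2*q)^2 has shape L^2 M (L != M), so D-series; mu = 7 gives D_7.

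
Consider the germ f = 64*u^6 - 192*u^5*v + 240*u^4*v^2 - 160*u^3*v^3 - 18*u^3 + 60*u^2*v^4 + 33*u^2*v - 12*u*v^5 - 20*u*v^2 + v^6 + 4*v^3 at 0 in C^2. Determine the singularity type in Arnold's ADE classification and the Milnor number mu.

The Hessian of f at 0 has rank 0. Corank 2; j^3 = -(2*u - v)*(3*u - 2*v)^2 has shape L^2 M (L != M), so D-series; mu = 7 gives D_7.

Type D_{7}, Milnor number mu = 7.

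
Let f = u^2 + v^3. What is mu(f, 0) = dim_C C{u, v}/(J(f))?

2

The Hessian of f at 0 has rank 1. Corank 1: A-series; mu = 2 gives A_2.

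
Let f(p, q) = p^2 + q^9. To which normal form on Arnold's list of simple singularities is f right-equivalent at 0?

A_{8}

The Hessian of f at 0 is [[2, 0], [0, 0]] with rank 1, so corank 1. A Groebner basis of the Jacobian ideal J(f) in C{p,q} is {q^8, p}; counting standard monomials gives mu = 8. Corank 1: A-series; mu = 8 gives A_8.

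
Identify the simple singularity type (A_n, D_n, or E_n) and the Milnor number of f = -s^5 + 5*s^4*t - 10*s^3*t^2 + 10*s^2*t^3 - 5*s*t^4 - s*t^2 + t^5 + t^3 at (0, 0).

Type D_6, Milnor number mu = 6.

The Hessian of f at 0 has rank 0. Corank 2; j^3 = -t^2*(s - t) has shape L^2 M (L != M), so D-series; mu = 6 gives D_6.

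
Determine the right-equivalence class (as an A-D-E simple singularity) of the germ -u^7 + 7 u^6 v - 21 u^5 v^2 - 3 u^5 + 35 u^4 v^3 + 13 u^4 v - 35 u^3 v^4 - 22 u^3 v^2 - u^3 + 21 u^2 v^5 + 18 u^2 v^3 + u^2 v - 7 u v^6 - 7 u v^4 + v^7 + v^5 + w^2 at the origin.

The Hessian of f at 0 has rank 1. Corank 2; j^3 = -u^2*(u - v) has shape L^2 M (L != M), so D-series; mu = 6 gives D_6.

D_{6}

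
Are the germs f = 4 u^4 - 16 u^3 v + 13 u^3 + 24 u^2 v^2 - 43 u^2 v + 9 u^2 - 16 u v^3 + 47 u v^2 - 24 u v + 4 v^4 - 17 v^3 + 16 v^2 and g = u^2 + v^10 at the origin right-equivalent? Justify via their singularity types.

The Hessian of f at 0 has rank 1. Corank 1: A-series; mu = 2 gives A_2. The Hessian of g at 0 has rank 1. Corank 1: A-series; mu = 9 gives A_9. f is A_2 but g is A_9, hence not right-equivalent.

No.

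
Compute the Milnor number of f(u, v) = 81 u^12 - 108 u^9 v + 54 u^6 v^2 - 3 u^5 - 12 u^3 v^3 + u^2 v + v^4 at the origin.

5

The Hessian of f at 0 has rank 0. Corank 2; j^3 = u^2*v has shape L^2 M (L != M), so D-series; mu = 5 gives D_5.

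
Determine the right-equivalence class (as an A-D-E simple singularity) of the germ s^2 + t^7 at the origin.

The Hessian of f at 0 has rank 1. Corank 1: A-series; mu = 6 gives A_6.

A_{6}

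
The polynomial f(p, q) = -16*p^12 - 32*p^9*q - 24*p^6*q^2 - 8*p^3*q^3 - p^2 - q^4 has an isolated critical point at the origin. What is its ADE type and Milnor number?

The Hessian of f at 0 is [[-2, 0], [0, 0]] with rank 1, so corank 1. A Groebner basis of the Jacobian ideal J(f) in C{p,q} is {q^3, p}; counting standard monomials gives mu = 3. Corank 1: A-series; mu = 3 gives A_3.

Type A3, Milnor number mu = 3.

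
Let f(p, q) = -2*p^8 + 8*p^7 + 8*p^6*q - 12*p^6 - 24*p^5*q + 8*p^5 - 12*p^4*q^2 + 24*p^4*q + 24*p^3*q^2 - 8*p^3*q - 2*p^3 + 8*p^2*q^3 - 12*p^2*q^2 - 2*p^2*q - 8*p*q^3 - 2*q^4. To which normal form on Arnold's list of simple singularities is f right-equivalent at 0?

D5

The Hessian of f at 0 has rank 0. Corank 2; j^3 = -2*p^2*(p + q) has shape L^2 M (L != M), so D-series; mu = 5 gives D_5.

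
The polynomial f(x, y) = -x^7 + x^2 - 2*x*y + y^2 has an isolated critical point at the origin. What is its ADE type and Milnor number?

The Hessian of f at 0 is [[2, -2], [-2, 2]] with rank 1, so corank 1. A Groebner basis of the Jacobian ideal J(f) in C{x,y} is {y^6, x - y}; counting standard monomials gives mu = 6. Corank 1: A-series; mu = 6 gives A_6.

Type A_6, Milnor number mu = 6.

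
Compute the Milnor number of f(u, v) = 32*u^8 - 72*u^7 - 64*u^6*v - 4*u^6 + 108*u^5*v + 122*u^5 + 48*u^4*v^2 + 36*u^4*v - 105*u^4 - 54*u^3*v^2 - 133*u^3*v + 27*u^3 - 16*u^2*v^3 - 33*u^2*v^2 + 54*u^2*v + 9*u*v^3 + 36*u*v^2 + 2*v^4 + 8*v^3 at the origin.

7

The Hessian of f at 0 has rank 0. Corank 2; j^3 = (3*u + 2*v)^3 is a perfect cube, so E-series; the 4-jet and mu = 7 give E_7.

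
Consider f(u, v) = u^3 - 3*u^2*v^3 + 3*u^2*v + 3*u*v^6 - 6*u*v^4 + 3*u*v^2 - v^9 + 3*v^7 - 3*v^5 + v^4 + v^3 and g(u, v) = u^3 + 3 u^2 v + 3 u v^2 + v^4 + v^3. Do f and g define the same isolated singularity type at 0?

The Hessian of f at 0 has rank 0. Corank 2; j^3 = (u + v)^3 is a perfect cube, so E-series; the 4-jet and mu = 6 give E_6. The Hessian of g at 0 has rank 0. Corank 2; j^3 = (u + v)^3 is a perfect cube, so E-series; the 4-jet and mu = 6 give E_6. Both have type E_6, hence right-equivalent.

Yes.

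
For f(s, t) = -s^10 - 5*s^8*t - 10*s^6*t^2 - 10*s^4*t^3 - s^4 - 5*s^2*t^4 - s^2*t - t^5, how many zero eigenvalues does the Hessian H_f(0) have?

2

Hessian at 0 has rank 0.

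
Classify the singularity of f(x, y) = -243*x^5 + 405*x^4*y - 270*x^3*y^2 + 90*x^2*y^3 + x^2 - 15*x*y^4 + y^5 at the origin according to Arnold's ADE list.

A4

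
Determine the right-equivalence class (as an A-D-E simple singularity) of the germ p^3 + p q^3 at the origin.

The Hessian of f at 0 is [[0, 0], [0, 0]] with rank 0, so corank 2. A Groebner basis of the Jacobian ideal J(f) in C{p,q} is {p^3, p*q^2, 3*p^2 + q^3}; counting standard monomials gives mu = 7. Corank 2; j^3 = p^3 is a perfect cube, so E-series; the 4-jet and mu = 7 give E_7.

E_{7}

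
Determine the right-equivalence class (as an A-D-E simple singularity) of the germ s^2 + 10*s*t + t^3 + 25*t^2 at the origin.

A_{2}

The Hessian of f at 0 has rank 1. Corank 1: A-series; mu = 2 gives A_2.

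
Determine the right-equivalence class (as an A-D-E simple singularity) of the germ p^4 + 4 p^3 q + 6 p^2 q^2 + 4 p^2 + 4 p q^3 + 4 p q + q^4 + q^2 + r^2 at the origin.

The Hessian of f at 0 has rank 2. Corank 1: A-series; mu = 3 gives A_3.

A_{3}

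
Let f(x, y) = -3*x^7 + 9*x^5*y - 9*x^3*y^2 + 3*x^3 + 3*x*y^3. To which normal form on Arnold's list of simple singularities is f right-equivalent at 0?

The Hessian of f at 0 is [[0, 0], [0, 0]] with rank 0, so corank 2. A Groebner basis of the Jacobian ideal J(f) in C{x,y} is {x^3, x*y^2, 3*x^2 + y^3}; counting standard monomials gives mu = 7. Corank 2; j^3 = 3*x^3 is a perfect cube, so E-series; the 4-jet and mu = 7 give E_7.

E7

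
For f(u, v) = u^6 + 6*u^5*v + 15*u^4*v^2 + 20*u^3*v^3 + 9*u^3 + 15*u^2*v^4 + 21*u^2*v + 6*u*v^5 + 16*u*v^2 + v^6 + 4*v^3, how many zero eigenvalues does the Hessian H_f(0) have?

2

The Hessian at 0 is [[0, 0], [0, 0]] of rank 0; hence corank 2.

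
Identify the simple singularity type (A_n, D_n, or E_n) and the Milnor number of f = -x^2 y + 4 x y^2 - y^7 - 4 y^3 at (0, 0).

The Hessian of f at 0 has rank 0. Corank 2; j^3 = -y*(x - 2*y)^2 has shape L^2 M (L != M), so D-series; mu = 8 gives D_8.

Type D_{8}, Milnor number mu = 8.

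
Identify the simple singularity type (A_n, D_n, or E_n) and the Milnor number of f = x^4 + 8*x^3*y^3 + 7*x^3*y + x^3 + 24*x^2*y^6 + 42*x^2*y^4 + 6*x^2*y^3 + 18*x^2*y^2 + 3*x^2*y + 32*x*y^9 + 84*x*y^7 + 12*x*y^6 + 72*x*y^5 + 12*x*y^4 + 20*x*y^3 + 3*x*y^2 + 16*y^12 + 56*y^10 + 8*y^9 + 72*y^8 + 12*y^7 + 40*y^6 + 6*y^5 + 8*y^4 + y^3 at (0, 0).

Type E_{7}, Milnor number mu = 7.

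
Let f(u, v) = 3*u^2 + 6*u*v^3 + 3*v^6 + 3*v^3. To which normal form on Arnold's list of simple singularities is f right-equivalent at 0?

A_2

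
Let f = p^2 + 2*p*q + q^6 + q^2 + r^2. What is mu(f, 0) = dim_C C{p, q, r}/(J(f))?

5

The Hessian of f at 0 has rank 2. Corank 1: A-series; mu = 5 gives A_5.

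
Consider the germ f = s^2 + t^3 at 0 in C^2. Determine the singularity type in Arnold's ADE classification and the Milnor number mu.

Type A_{2}, Milnor number mu = 2.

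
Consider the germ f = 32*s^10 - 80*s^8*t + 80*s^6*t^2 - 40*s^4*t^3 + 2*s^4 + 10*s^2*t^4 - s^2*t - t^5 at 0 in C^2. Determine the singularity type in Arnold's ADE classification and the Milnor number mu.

Type D6, Milnor number mu = 6.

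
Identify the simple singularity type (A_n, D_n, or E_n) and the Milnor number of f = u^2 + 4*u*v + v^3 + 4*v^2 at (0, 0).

Type A_{2}, Milnor number mu = 2.

The Hessian of f at 0 is [[2, 4], [4, 8]] with rank 1, so corank 1. A Groebner basis of the Jacobian ideal J(f) in C{u,v} is {v^2, u + 2*v}; counting standard monomials gives mu = 2. Corank 1: A-series; mu = 2 gives A_2.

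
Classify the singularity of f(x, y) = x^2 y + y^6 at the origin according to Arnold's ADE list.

D7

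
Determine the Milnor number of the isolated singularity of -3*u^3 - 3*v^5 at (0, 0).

8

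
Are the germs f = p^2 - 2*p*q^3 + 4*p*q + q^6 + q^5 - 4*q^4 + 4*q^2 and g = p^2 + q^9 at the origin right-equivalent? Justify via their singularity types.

No.

The Hessian of f at 0 is [[2, 4], [4, 8]] with rank 1, so corank 1. A Groebner basis of the Jacobian ideal J(f) in C{p,q} is {-p + q^3 - 2*q, p^2 - 4*q^2, p*q + 2*q^2}; counting standard monomials gives mu = 4. Corank 1: A-series; mu = 4 gives A_4. The Hessian of g at 0 is [[2, 0], [0, 0]] with rank 1, so corank 1. A Groebner basis of the Jacobian ideal J(g) in C{p,q} is {q^8, p}; counting standard monomials gives mu = 8. Corank 1: A-series; mu = 8 gives A_8. f is A_4 but g is A_8, hence not right-equivalent.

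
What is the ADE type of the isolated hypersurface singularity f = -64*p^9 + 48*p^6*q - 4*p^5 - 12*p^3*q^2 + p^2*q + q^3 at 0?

D_{4}

The Hessian of f at 0 has rank 0. Corank 2; j^3 = q*(p^2 + q^2) splits into three distinct lines over C (the quadratic factor has nonzero discriminant), so D_4.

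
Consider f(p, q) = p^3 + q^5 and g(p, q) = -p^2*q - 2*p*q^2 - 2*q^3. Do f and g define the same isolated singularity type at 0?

No.

The Hessian of f at 0 is [[0, 0], [0, 0]] with rank 0, so corank 2. A Groebner basis of the Jacobian ideal J(f) in C{p,q} is {q^4, p^2}; counting standard monomials gives mu = 8. Corank 2; j^3 = p^3 is a perfect cube, so E-series; the 5-jet and mu = 8 give E_8. The Hessian of g at 0 is [[0, 0], [0, 0]] with rank 0, so corank 2. A Groebner basis of the Jacobian ideal J(g) in C{p,q} is {q^3, p^2 + 2*q^2, p*q + q^2}; counting standard monomials gives mu = 4. Corank 2; j^3 = -q*(p^2 + 2*p*q + 2*q^2) splits into three distinct lines over C (the quadratic factor has nonzero discriminant), so D_4. f is E_8 but g is D_4, hence not right-equivalent.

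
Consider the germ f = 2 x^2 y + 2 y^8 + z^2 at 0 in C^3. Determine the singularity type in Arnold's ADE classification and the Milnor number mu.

Type D_9, Milnor number mu = 9.

The Hessian of f at 0 has rank 1. Corank 2; j^3 = 2*x^2*y has shape L^2 M (L != M), so D-series; mu = 9 gives D_9.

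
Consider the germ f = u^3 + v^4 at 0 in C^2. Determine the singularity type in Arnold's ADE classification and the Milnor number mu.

Type E_{6}, Milnor number mu = 6.

The Hessian of f at 0 has rank 0. Corank 2; j^3 = u^3 is a perfect cube, so E-series; the 4-jet and mu = 6 give E_6.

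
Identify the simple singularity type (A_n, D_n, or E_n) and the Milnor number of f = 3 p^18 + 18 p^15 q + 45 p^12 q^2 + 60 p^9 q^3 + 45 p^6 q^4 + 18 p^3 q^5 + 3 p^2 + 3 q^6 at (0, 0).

The Hessian of f at 0 is [[6, 0], [0, 0]] with rank 1, so corank 1. A Groebner basis of the Jacobian ideal J(f) in C{p,q} is {q^5, p}; counting standard monomials gives mu = 5. Corank 1: A-series; mu = 5 gives A_5.

Type A5, Milnor number mu = 5.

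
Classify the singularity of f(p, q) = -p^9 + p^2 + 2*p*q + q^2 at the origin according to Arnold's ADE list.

A_8

The Hessian of f at 0 has rank 1. Corank 1: A-series; mu = 8 gives A_8.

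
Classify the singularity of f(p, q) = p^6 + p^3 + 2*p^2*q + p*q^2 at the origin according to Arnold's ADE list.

The Hessian of f at 0 has rank 0. Corank 2; j^3 = p*(p + q)^2 has shape L^2 M (L != M), so D-series; mu = 7 gives D_7.

D7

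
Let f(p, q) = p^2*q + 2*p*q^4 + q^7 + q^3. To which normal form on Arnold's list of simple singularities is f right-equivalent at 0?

The Hessian of f at 0 has rank 0. Corank 2; j^3 = q*(p^2 + q^2) splits into three distinct lines over C (the quadratic factor has nonzero discriminant), so D_4.

D_{4}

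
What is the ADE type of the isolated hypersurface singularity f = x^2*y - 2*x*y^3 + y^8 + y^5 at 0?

The Hessian of f at 0 has rank 0. Corank 2; j^3 = x^2*y has shape L^2 M (L != M), so D-series; mu = 9 gives D_9.

D_{9}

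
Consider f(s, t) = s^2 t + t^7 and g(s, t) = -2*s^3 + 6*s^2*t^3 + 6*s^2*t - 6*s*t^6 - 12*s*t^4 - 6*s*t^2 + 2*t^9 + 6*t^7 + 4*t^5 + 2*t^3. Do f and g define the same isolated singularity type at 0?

No.

The Hessian of f at 0 has rank 0. Corank 2; j^3 = s^2*t has shape L^2 M (L != M), so D-series; mu = 8 gives D_8. The Hessian of g at 0 has rank 0. Corank 2; j^3 = -2*(s - t)^3 is a perfect cube, so E-series; the 5-jet and mu = 8 give E_8. f is D_8 but g is E_8, hence not right-equivalent.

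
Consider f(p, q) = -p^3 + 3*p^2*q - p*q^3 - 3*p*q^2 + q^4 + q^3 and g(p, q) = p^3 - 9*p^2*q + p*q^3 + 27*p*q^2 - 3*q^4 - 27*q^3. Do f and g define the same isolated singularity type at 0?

The Hessian of f at 0 has rank 0. Corank 2; j^3 = -(p - q)^3 is a perfect cube, so E-series; the 4-jet and mu = 7 give E_7. The Hessian of g at 0 has rank 0. Corank 2; j^3 = (p - 3*q)^3 is a perfect cube, so E-series; the 4-jet and mu = 7 give E_7. Both have type E_7, hence right-equivalent.

Yes.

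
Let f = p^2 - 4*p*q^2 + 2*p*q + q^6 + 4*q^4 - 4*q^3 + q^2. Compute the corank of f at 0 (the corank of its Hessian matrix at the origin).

Hessian at 0 has rank 1.

1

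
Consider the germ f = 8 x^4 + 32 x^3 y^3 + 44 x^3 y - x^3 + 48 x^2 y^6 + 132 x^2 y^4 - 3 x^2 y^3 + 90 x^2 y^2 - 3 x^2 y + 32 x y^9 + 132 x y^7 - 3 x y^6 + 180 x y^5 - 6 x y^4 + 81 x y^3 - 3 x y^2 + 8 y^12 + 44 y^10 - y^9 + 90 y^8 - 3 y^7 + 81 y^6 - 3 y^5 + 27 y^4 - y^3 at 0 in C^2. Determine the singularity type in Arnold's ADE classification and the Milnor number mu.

Type E_{7}, Milnor number mu = 7.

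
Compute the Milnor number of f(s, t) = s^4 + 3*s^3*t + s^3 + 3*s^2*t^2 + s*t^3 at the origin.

7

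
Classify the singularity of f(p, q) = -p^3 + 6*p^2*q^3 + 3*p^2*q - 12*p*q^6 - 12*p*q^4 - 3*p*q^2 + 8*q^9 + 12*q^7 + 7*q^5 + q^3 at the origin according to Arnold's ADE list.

The Hessian of f at 0 is [[0, 0], [0, 0]] with rank 0, so corank 2. A Groebner basis of the Jacobian ideal J(f) in C{p,q} is {-p^2/4 + p*q^3 + p*q/2 - q^2/4, q^4, p^3 - 3*p*q^2 + 2*q^3, p^2*q - 2*p*q^2 + q^3}; counting standard monomials gives mu = 8. Corank 2; j^3 = -(p - q)^3 is a perfect cube, so E-series; the 5-jet and mu = 8 give E_8.

E_8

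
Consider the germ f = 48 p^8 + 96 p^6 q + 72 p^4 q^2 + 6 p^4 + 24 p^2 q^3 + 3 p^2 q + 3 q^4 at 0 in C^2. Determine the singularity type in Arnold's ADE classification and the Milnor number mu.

Type D_{5}, Milnor number mu = 5.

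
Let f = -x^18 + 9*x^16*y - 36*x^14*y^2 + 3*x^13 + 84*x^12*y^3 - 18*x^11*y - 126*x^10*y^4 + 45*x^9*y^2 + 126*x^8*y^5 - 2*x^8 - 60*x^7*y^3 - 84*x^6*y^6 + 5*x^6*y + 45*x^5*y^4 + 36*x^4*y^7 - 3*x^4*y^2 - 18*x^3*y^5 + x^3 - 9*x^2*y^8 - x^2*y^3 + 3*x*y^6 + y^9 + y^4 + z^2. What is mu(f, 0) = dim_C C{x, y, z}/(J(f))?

6

The Hessian of f at 0 has rank 1. Corank 2; j^3 = x^3 is a perfect cube, so E-series; the 4-jet and mu = 6 give E_6.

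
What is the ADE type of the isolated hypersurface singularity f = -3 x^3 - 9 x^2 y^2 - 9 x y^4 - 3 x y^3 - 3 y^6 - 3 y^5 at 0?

E_7

The Hessian of f at 0 has rank 0. Corank 2; j^3 = -3*x^3 is a perfect cube, so E-series; the 4-jet and mu = 7 give E_7.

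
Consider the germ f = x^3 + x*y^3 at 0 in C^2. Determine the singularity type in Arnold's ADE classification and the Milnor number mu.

The Hessian of f at 0 has rank 0. Corank 2; j^3 = x^3 is a perfect cube, so E-series; the 4-jet and mu = 7 give E_7.

Type E_{7}, Milnor number mu = 7.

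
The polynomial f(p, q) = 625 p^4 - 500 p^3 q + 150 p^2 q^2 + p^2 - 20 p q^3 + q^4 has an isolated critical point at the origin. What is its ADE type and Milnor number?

Type A3, Milnor number mu = 3.

The Hessian of f at 0 has rank 1. Corank 1: A-series; mu = 3 gives A_3.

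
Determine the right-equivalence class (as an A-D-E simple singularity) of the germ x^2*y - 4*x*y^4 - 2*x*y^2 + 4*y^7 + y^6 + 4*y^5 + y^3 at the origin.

The Hessian of f at 0 has rank 0. Corank 2; j^3 = y*(x - y)^2 has shape L^2 M (L != M), so D-series; mu = 7 gives D_7.

D_7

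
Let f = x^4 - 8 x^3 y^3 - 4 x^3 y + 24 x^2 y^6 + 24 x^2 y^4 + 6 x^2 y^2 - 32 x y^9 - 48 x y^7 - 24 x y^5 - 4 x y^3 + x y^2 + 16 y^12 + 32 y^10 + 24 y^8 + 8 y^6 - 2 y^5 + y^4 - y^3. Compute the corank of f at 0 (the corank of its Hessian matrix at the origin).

The Hessian at 0 is [[0, 0], [0, 0]] of rank 0; hence corank 2.

2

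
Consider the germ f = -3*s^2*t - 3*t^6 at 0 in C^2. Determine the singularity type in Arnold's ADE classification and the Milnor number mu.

Type D7, Milnor number mu = 7.

The Hessian of f at 0 has rank 0. Corank 2; j^3 = -3*s^2*t has shape L^2 M (L != M), so D-series; mu = 7 gives D_7.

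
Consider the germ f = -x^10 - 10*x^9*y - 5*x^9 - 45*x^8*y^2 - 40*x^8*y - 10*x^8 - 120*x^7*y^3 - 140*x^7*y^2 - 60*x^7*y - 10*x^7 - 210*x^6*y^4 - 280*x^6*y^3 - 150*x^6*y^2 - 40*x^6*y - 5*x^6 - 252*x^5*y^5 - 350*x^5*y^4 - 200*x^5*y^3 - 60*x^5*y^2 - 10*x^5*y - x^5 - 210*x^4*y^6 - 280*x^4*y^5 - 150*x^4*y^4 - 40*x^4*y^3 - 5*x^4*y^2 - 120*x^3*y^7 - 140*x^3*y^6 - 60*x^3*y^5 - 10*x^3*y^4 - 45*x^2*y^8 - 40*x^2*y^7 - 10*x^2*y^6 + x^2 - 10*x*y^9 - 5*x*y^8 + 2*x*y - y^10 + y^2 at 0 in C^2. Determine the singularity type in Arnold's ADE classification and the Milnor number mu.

Type A_{4}, Milnor number mu = 4.

The Hessian of f at 0 has rank 1. Corank 1: A-series; mu = 4 gives A_4.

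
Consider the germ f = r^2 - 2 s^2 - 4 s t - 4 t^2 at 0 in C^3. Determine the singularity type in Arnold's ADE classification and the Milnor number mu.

The Hessian of f at 0 is [[-4, -4, 0], [-4, -8, 0], [0, 0, 2]] with rank 3, so corank 0. A Groebner basis of the Jacobian ideal J(f) in C{s,t,r} is {s, t, r}; counting standard monomials gives mu = 1. Corank 0: nondegenerate Morse point, so A_1.

Type A_{1}, Milnor number mu = 1.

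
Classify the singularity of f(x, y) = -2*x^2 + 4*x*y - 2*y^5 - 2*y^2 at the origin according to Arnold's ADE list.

The Hessian of f at 0 has rank 1. Corank 1: A-series; mu = 4 gives A_4.

A4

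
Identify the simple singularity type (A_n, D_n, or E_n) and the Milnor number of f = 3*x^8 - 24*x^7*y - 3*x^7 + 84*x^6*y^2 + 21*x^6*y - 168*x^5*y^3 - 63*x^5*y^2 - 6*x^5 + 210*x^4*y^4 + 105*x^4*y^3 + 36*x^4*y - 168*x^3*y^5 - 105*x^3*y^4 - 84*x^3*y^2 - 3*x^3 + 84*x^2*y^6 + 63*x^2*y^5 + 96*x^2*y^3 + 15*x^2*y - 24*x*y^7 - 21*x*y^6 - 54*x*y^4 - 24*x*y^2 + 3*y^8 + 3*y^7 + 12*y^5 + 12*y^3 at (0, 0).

Type D_9, Milnor number mu = 9.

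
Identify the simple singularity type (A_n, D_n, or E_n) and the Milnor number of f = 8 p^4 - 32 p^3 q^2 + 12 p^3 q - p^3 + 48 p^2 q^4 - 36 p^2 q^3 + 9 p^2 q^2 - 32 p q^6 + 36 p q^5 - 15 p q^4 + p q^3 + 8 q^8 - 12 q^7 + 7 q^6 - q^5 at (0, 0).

Type E_{7}, Milnor number mu = 7.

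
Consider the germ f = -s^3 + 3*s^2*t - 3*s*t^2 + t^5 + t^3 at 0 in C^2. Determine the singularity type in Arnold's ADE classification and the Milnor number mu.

Type E8, Milnor number mu = 8.

The Hessian of f at 0 has rank 0. Corank 2; j^3 = -(s - t)^3 is a perfect cube, so E-series; the 5-jet and mu = 8 give E_8.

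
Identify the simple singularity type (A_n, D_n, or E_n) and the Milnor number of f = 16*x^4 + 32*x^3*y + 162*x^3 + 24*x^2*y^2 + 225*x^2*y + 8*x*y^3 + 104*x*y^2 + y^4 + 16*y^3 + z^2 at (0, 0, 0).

The Hessian of f at 0 has rank 1. Corank 2; j^3 = (2*x + y)*(9*x + 4*y)^2 has shape L^2 M (L != M), so D-series; mu = 5 gives D_5.

Type D5, Milnor number mu = 5.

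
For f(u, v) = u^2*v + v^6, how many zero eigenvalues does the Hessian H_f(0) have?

Hessian at 0 has rank 0.

2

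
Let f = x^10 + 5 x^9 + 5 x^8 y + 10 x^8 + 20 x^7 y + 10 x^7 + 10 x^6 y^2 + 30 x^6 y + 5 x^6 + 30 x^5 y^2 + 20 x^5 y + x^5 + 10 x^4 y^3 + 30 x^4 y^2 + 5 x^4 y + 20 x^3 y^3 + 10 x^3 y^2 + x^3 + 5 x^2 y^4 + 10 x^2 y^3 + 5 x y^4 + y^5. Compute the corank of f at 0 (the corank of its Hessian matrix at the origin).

The Hessian at 0 is [[0, 0], [0, 0]] of rank 0; hence corank 2.

2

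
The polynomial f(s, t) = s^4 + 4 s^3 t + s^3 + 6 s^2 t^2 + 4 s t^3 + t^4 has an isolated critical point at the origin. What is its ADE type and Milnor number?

Type E_6, Milnor number mu = 6.

The Hessian of f at 0 has rank 0. Corank 2; j^3 = s^3 is a perfect cube, so E-series; the 4-jet and mu = 6 give E_6.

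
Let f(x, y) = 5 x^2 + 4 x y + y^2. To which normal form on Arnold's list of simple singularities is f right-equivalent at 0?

A_1

The Hessian of f at 0 has rank 2. Corank 0: nondegenerate Morse point, so A_1.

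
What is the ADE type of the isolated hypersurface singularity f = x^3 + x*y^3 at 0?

E7

The Hessian of f at 0 is [[0, 0], [0, 0]] with rank 0, so corank 2. A Groebner basis of the Jacobian ideal J(f) in C{x,y} is {x^3, x*y^2, 3*x^2 + y^3}; counting standard monomials gives mu = 7. Corank 2; j^3 = x^3 is a perfect cube, so E-series; the 4-jet and mu = 7 give E_7.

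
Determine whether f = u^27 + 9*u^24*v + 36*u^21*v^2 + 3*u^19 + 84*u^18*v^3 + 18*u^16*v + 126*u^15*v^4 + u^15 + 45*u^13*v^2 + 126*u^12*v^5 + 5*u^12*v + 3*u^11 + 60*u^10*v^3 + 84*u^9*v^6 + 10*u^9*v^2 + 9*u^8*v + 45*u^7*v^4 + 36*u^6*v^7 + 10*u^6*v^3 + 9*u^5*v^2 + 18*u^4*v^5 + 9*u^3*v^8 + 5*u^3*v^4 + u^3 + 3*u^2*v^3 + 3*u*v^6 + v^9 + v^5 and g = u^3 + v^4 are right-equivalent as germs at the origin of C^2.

The Hessian of f at 0 is [[0, 0], [0, 0]] with rank 0, so corank 2. A Groebner basis of the Jacobian ideal J(f) in C{u,v} is {u^2/2 + u*v^3, v^4, u^3, u^2*v}; counting standard monomials gives mu = 8. Corank 2; j^3 = u^3 is a perfect cube, so E-series; the 5-jet and mu = 8 give E_8. The Hessian of g at 0 is [[0, 0], [0, 0]] with rank 0, so corank 2. A Groebner basis of the Jacobian ideal J(g) in C{u,v} is {v^3, u^2}; counting standard monomials gives mu = 6. Corank 2; j^3 = u^3 is a perfect cube, so E-series; the 4-jet and mu = 6 give E_6. f is E_8 but g is E_6, hence not right-equivalent.

No.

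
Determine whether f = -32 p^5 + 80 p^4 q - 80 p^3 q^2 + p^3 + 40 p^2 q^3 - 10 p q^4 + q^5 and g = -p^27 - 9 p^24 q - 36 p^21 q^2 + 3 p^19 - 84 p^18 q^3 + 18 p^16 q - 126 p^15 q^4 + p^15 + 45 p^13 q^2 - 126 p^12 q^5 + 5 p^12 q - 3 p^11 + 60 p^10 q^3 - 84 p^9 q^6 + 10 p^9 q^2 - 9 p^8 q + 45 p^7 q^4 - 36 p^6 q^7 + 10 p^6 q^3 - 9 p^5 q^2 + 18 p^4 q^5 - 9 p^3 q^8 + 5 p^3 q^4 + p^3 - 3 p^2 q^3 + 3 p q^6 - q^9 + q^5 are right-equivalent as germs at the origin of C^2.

Yes.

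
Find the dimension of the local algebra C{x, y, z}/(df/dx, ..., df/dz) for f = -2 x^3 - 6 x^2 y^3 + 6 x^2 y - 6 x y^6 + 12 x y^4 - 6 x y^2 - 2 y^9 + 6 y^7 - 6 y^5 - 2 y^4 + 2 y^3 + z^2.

6

The Hessian of f at 0 is [[0, 0, 0], [0, 0, 0], [0, 0, 2]] with rank 1, so corank 2. A Groebner basis of the Jacobian ideal J(f) in C{x,y,z} is {y^3, x^2 - 2*x*y + y^2, z}; counting standard monomials gives mu = 6. Corank 2; j^3 = -2*(x - y)^3 is a perfect cube, so E-series; the 4-jet and mu = 6 give E_6.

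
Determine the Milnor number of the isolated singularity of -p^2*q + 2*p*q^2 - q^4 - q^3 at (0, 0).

5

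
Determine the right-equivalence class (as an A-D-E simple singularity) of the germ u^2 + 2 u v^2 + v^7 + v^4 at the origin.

A_6

The Hessian of f at 0 is [[2, 0], [0, 0]] with rank 1, so corank 1. A Groebner basis of the Jacobian ideal J(f) in C{u,v} is {u^3, u + v^2}; counting standard monomials gives mu = 6. Corank 1: A-series; mu = 6 gives A_6.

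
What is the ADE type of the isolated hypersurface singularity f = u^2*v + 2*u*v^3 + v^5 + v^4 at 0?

D_5

The Hessian of f at 0 has rank 0. Corank 2; j^3 = u^2*v has shape L^2 M (L != M), so D-series; mu = 5 gives D_5.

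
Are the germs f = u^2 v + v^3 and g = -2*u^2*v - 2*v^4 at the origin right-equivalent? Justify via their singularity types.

The Hessian of f at 0 is [[0, 0], [0, 0]] with rank 0, so corank 2. A Groebner basis of the Jacobian ideal J(f) in C{u,v} is {v^3, u^2 + 3*v^2, u*v}; counting standard monomials gives mu = 4. Corank 2; j^3 = v*(u^2 + v^2) splits into three distinct lines over C (the quadratic factor has nonzero discriminant), so D_4. The Hessian of g at 0 is [[0, 0], [0, 0]] with rank 0, so corank 2. A Groebner basis of the Jacobian ideal J(g) in C{u,v} is {u^3, u^2/4 + v^3, u*v}; counting standard monomials gives mu = 5. Corank 2; j^3 = -2*u^2*v has shape L^2 M (L != M), so D-series; mu = 5 gives D_5. f is D_4 but g is D_5, hence not right-equivalent.

No.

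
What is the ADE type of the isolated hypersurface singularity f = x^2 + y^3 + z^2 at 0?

A_2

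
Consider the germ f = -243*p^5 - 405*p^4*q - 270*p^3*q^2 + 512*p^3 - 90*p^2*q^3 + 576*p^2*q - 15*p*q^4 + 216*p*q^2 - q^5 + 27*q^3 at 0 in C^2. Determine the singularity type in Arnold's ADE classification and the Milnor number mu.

The Hessian of f at 0 has rank 0. Corank 2; j^3 = (8*p + 3*q)^3 is a perfect cube, so E-series; the 5-jet and mu = 8 give E_8.

Type E8, Milnor number mu = 8.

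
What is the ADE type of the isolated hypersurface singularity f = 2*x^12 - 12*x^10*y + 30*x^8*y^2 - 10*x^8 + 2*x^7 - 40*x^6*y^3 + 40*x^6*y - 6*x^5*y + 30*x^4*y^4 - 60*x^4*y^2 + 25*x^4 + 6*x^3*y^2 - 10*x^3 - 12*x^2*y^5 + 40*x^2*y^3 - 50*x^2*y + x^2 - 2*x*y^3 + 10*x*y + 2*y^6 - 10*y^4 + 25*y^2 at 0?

A_5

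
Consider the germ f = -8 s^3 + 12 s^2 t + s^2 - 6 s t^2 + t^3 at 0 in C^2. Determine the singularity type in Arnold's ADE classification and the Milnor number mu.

Type A_2, Milnor number mu = 2.

The Hessian of f at 0 has rank 1. Corank 1: A-series; mu = 2 gives A_2.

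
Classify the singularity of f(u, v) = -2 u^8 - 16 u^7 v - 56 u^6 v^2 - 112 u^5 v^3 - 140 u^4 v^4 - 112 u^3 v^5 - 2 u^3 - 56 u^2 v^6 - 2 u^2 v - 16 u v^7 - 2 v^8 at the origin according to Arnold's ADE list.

The Hessian of f at 0 has rank 0. Corank 2; j^3 = -2*u^2*(u + v) has shape L^2 M (L != M), so D-series; mu = 9 gives D_9.

D_9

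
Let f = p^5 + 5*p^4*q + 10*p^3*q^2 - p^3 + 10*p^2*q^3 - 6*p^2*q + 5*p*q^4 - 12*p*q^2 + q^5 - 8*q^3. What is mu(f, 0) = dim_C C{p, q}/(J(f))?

8

The Hessian of f at 0 is [[0, 0], [0, 0]] with rank 0, so corank 2. A Groebner basis of the Jacobian ideal J(f) in C{p,q} is {q^5, p*q^3 + 7*q^4/4, p^2 + 4*p*q + 4*q^2}; counting standard monomials gives mu = 8. Corank 2; j^3 = -(p + 2*q)^3 is a perfect cube, so E-series; the 5-jet and mu = 8 give E_8.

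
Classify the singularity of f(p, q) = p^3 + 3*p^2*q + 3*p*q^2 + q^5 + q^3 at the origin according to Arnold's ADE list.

E8

The Hessian of f at 0 has rank 0. Corank 2; j^3 = (p + q)^3 is a perfect cube, so E-series; the 5-jet and mu = 8 give E_8.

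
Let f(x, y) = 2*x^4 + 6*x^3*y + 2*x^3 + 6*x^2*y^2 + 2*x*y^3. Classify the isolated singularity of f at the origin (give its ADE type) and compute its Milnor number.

The Hessian of f at 0 is [[0, 0], [0, 0]] with rank 0, so corank 2. A Groebner basis of the Jacobian ideal J(f) in C{x,y} is {3*x^2 + y^4 + y^3, x^3, x^2*y - x^2 - y^3/3, 2*x^2 + x*y^2 + 2*y^3/3}; counting standard monomials gives mu = 7. Corank 2; j^3 = 2*x^3 is a perfect cube, so E-series; the 4-jet and mu = 7 give E_7.

Type E_7, Milnor number mu = 7.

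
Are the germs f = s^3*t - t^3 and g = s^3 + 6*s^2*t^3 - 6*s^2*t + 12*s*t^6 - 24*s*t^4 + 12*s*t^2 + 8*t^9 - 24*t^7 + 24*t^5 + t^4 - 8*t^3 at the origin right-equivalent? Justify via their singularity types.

No.

The Hessian of f at 0 has rank 0. Corank 2; j^3 = -t^3 is a perfect cube, so E-series; the 4-jet and mu = 7 give E_7. The Hessian of g at 0 has rank 0. Corank 2; j^3 = (s - 2*t)^3 is a perfect cube, so E-series; the 4-jet and mu = 6 give E_6. f is E_7 but g is E_6, hence not right-equivalent.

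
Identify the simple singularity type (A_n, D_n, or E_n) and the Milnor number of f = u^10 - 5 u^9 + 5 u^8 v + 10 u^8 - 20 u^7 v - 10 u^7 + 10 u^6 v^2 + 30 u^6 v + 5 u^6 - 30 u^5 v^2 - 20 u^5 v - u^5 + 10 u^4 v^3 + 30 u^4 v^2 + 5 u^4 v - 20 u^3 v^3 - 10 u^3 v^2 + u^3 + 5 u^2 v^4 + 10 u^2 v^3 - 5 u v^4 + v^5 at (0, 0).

Type E_{8}, Milnor number mu = 8.

The Hessian of f at 0 is [[0, 0], [0, 0]] with rank 0, so corank 2. A Groebner basis of the Jacobian ideal J(f) in C{u,v} is {v^5, u*v^3 - v^4/4, u^2}; counting standard monomials gives mu = 8. Corank 2; j^3 = u^3 is a perfect cube, so E-series; the 5-jet and mu = 8 give E_8.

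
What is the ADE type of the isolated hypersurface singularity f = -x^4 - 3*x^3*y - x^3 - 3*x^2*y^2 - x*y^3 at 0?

E_7

The Hessian of f at 0 has rank 0. Corank 2; j^3 = -x^3 is a perfect cube, so E-series; the 4-jet and mu = 7 give E_7.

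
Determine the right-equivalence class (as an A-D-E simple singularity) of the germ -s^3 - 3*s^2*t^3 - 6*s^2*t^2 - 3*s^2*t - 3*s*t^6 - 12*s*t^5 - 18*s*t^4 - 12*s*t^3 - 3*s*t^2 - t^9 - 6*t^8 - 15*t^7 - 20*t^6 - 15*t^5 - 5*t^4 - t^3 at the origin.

The Hessian of f at 0 has rank 0. Corank 2; j^3 = -(s + t)^3 is a perfect cube, so E-series; the 4-jet and mu = 6 give E_6.

E_{6}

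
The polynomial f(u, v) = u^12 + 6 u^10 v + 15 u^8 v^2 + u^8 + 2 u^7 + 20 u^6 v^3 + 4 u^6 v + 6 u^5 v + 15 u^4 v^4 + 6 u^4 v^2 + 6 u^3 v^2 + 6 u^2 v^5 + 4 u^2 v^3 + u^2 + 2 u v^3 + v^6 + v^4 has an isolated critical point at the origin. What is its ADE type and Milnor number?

The Hessian of f at 0 has rank 1. Corank 1: A-series; mu = 3 gives A_3.

Type A_{3}, Milnor number mu = 3.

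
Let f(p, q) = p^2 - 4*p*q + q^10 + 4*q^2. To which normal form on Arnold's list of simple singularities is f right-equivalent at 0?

A_{9}

The Hessian of f at 0 has rank 1. Corank 1: A-series; mu = 9 gives A_9.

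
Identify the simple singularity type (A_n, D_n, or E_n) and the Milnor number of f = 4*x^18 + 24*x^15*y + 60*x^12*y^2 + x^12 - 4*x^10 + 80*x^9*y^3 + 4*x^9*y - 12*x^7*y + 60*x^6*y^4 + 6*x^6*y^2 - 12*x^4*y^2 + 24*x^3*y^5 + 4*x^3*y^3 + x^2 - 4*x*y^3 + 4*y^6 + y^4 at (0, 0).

Type A3, Milnor number mu = 3.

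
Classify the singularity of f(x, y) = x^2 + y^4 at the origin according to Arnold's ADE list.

A3

The Hessian of f at 0 has rank 1. Corank 1: A-series; mu = 3 gives A_3.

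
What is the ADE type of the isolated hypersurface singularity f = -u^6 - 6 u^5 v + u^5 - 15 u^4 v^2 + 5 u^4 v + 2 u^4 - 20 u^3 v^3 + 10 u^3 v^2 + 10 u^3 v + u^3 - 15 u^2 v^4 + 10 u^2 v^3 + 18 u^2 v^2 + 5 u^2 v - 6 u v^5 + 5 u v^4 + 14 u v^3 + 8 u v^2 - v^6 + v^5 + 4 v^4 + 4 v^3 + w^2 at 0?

D_7

The Hessian of f at 0 is [[0, 0, 0], [0, 0, 0], [0, 0, 2]] with rank 1, so corank 2. A Groebner basis of the Jacobian ideal J(f) in C{u,v,w} is {-11*u^2/15 - 14*u*v/5 + v^4 + 2*v^3/15 - 8*v^2/3, u^3 + 24*u^2/5 + 78*u*v/5 + 22*v^3/5 + 12*v^2, u^2*v - 26*u^2/15 - 29*u*v/5 - 43*v^3/15 - 14*v^2/3, 7*u^2/15 + u*v^2 + 8*u*v/5 + 26*v^3/15 + 4*v^2/3, w}; counting standard monomials gives mu = 7. Corank 2; j^3 = (u + v)*(u + 2*v)^2 has shape L^2 M (L != M), so D-series; mu = 7 gives D_7.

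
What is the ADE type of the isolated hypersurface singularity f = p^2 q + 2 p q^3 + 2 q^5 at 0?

D_6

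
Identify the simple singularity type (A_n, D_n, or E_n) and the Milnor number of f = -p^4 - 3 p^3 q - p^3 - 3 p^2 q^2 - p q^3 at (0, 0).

Type E_7, Milnor number mu = 7.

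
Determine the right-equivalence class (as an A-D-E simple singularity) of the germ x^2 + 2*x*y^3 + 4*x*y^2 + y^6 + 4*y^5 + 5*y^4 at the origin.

The Hessian of f at 0 has rank 1. Corank 1: A-series; mu = 3 gives A_3.

A_{3}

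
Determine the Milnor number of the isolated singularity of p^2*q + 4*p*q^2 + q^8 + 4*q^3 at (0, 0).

9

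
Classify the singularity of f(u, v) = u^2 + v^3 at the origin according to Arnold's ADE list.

A_2

The Hessian of f at 0 has rank 1. Corank 1: A-series; mu = 2 gives A_2.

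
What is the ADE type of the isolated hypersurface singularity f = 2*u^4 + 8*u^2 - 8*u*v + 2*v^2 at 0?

The Hessian of f at 0 has rank 1. Corank 1: A-series; mu = 3 gives A_3.

A_3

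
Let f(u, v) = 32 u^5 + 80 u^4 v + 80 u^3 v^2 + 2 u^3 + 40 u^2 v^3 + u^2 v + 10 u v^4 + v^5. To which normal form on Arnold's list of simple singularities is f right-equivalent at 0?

D_6

The Hessian of f at 0 has rank 0. Corank 2; j^3 = u^2*(2*u + v) has shape L^2 M (L != M), so D-series; mu = 6 gives D_6.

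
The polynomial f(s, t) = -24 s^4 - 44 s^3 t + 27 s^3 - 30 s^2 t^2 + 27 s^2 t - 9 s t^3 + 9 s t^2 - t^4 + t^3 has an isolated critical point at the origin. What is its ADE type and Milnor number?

The Hessian of f at 0 has rank 0. Corank 2; j^3 = (3*s + t)^3 is a perfect cube, so E-series; the 4-jet and mu = 7 give E_7.

Type E_7, Milnor number mu = 7.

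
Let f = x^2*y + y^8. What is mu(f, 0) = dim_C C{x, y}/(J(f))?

9

The Hessian of f at 0 has rank 0. Corank 2; j^3 = x^2*y has shape L^2 M (L != M), so D-series; mu = 9 gives D_9.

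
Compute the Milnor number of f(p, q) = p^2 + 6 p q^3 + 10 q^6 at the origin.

5

The Hessian of f at 0 has rank 1. Corank 1: A-series; mu = 5 gives A_5.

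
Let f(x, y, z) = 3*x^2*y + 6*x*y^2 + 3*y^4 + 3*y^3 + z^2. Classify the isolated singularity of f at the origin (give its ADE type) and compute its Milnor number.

The Hessian of f at 0 has rank 1. Corank 2; j^3 = 3*y*(x + y)^2 has shape L^2 M (L != M), so D-series; mu = 5 gives D_5.

Type D5, Milnor number mu = 5.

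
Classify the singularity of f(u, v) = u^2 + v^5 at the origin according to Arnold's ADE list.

A4

The Hessian of f at 0 has rank 1. Corank 1: A-series; mu = 4 gives A_4.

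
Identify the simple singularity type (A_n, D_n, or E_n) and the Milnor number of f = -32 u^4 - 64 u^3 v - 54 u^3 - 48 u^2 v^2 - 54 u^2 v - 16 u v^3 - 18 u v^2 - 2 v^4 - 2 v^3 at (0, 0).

The Hessian of f at 0 has rank 0. Corank 2; j^3 = -2*(3*u + v)^3 is a perfect cube, so E-series; the 4-jet and mu = 6 give E_6.

Type E6, Milnor number mu = 6.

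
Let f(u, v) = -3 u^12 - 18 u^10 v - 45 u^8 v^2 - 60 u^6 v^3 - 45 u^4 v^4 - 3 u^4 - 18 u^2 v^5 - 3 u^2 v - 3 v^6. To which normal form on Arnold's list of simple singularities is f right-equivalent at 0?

D_7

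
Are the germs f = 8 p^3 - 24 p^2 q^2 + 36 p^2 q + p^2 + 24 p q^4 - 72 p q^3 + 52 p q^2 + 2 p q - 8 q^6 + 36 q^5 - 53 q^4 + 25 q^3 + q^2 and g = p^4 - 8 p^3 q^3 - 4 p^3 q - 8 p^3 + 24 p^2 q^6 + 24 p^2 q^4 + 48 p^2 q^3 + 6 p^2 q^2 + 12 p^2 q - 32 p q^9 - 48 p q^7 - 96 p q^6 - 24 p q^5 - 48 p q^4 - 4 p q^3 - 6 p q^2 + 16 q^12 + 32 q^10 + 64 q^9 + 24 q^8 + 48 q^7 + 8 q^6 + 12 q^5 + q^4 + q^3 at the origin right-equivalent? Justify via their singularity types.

The Hessian of f at 0 has rank 1. Corank 1: A-series; mu = 2 gives A_2. The Hessian of g at 0 has rank 0. Corank 2; j^3 = -(2*p - q)^3 is a perfect cube, so E-series; the 4-jet and mu = 6 give E_6. f is A_2 but g is E_6, hence not right-equivalent.

No.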